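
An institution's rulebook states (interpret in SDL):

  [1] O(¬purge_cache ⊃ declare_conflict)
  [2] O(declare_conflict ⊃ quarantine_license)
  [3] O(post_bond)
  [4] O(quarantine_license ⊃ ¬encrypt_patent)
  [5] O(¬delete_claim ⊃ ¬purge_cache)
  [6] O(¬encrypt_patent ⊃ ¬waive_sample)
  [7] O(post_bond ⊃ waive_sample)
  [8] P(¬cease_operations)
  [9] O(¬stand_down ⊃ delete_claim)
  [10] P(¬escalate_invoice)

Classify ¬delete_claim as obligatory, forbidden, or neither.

Premise 3 states O(post_bond) outright.
Applying K to premise 7 (O(post_bond ⊃ waive_sample)) and O(post_bond) yields O(waive_sample).
Premise 6, O(¬encrypt_patent ⊃ ¬waive_sample), contraposes to O(waive_sample ⊃ encrypt_patent); with O(waive_sample) we get O(encrypt_patent).
The contrapositive of premise 4 (O(quarantine_license ⊃ ¬encrypt_patent)) is O(encrypt_patent ⊃ ¬quarantine_license), and O(encrypt_patent) is already established, so O(¬quarantine_license).
Premise 2 is O(declare_conflict ⊃ quarantine_license); contrapositively O(¬quarantine_license ⊃ ¬declare_conflict). Since O(¬quarantine_license) holds, K gives O(¬declare_conflict).
The contrapositive of premise 1 (O(¬purge_cache ⊃ declare_conflict)) is O(¬declare_conflict ⊃ purge_cache), and O(¬declare_conflict) is already established, so O(purge_cache).
Premise 5, O(¬delete_claim ⊃ ¬purge_cache), contraposes to O(purge_cache ⊃ delete_claim); with O(purge_cache) we get O(delete_claim).
Premises 8, 9, 10 do not contribute to this derivation.
Thus O(delete_claim), which is F(¬delete_claim): ¬delete_claim is forbidden.

Forbidden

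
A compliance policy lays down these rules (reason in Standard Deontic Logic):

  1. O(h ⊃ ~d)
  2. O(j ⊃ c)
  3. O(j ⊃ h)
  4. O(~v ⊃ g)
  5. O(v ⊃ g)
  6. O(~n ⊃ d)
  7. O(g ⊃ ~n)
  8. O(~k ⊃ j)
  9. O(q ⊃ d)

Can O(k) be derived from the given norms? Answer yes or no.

Yes

Premises 5 and 4 cover both cases: O(v ⊃ g) and O(~v ⊃ g). Since v ∨ ~v is a tautology, O(g) follows.
With premise 7, O(g ⊃ ~n), the K-axiom yields O(~n).
With premise 6, O(~n ⊃ d), the K-axiom yields O(d).
The contrapositive of premise 1 (O(h ⊃ ~d)) is O(d ⊃ ~h), and O(d) is already established, so O(~h).
Premise 3 is O(j ⊃ h); contrapositively O(~h ⊃ ~j). Since O(~h) holds, K gives O(~j).
The contrapositive of premise 8 (O(~k ⊃ j)) is O(~j ⊃ k), and O(~j) is already established, so O(k).
Premises 2, 9 do not contribute to this derivation.
So O(k) follows.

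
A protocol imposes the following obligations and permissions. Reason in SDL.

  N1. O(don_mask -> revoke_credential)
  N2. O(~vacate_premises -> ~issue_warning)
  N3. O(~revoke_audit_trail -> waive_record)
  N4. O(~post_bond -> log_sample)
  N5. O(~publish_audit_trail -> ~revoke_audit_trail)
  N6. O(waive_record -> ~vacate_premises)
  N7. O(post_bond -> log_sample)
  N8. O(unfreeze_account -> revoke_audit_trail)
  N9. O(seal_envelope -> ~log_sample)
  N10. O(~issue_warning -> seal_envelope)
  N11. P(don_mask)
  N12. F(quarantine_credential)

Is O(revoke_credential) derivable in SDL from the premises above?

Premise 1 is O(don_mask -> revoke_credential), but O(don_mask) is not derivable from the premises (the permission P(don_mask) asserts only ~O(~don_mask), not O(don_mask)), so it does not yield O(revoke_credential).
No other premise forces O(revoke_credential). An ideal world satisfying every premise can still have revoke_credential false, so O(revoke_credential) is not derivable.

No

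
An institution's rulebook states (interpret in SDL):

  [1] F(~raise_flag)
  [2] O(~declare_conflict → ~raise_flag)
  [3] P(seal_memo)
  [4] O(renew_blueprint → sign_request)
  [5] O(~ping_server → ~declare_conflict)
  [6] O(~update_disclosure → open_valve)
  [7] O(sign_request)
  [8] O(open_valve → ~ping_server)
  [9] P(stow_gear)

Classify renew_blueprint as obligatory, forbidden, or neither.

Premise 4 is O(renew_blueprint → sign_request); even if O(sign_request) held, inferring O(renew_blueprint) would be affirming the consequent — invalid.
No premise or chain of K-axiom applications forces O(renew_blueprint), and none forces O(~renew_blueprint). So renew_blueprint is neither obligatory nor forbidden under these norms.

Neither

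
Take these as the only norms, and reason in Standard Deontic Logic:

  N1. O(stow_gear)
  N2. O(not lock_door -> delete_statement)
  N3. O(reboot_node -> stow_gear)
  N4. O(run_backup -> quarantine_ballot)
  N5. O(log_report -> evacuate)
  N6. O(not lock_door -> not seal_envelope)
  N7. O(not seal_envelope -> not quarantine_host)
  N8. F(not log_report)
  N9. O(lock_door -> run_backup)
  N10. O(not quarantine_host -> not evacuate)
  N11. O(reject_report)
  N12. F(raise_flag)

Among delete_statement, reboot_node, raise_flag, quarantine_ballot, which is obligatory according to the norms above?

quarantine_ballot

F(not log_report) at premise 8 means O(log_report).
From O(log_report) and premise 5, O(log_report -> evacuate), we obtain O(evacuate).
Premise 10, O(not quarantine_host -> not evacuate), contraposes to O(evacuate -> quarantine_host); with O(evacuate) we get O(quarantine_host).
The contrapositive of premise 7 (O(not seal_envelope -> not quarantine_host)) is O(quarantine_host -> seal_envelope), and O(quarantine_host) is already established, so O(seal_envelope).
Premise 6 is O(not lock_door -> not seal_envelope); contrapositively O(seal_envelope -> lock_door). Since O(seal_envelope) holds, K gives O(lock_door).
Applying K to premise 9 (O(lock_door -> run_backup)) and O(lock_door) yields O(run_backup).
From O(run_backup) and premise 4, O(run_backup -> quarantine_ballot), we obtain O(quarantine_ballot).
So O(quarantine_ballot) holds — quarantine_ballot is obligatory. None of the other listed options is made obligatory by any chain of premises.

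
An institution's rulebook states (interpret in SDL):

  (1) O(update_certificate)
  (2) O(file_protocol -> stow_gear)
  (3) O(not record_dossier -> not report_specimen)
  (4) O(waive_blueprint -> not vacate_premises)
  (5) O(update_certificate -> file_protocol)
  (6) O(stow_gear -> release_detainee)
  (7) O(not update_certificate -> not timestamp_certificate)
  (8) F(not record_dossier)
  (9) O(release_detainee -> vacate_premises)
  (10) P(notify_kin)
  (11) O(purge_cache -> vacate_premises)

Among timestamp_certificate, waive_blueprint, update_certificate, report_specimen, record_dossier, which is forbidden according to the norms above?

From premise 1 we have O(update_certificate).
From O(update_certificate) and premise 5, O(update_certificate -> file_protocol), we obtain O(file_protocol).
Applying K to premise 2 (O(file_protocol -> stow_gear)) and O(file_protocol) yields O(stow_gear).
With premise 6, O(stow_gear -> release_detainee), the K-axiom yields O(release_detainee).
Applying K to premise 9 (O(release_detainee -> vacate_premises)) and O(release_detainee) yields O(vacate_premises).
Premise 4 is O(waive_blueprint -> not vacate_premises); contrapositively O(vacate_premises -> not waive_blueprint). Since O(vacate_premises) holds, K gives O(not waive_blueprint).
So O(not waive_blueprint) holds, i.e. waive_blueprint is forbidden. None of the other listed options is forbidden under the premises.

waive_blueprint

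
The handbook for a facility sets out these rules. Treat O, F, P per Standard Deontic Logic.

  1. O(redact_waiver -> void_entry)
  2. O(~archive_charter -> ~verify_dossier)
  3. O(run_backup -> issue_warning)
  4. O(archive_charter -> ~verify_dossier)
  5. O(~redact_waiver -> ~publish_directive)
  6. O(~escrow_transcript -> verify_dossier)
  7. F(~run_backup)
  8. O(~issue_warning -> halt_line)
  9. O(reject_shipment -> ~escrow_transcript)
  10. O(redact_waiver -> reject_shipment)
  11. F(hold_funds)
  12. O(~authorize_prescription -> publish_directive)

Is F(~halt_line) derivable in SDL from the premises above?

Premise 8 is O(~issue_warning -> halt_line), but O(~issue_warning) is not derivable from the premises, so it does not yield O(halt_line).
No other premise forces O(halt_line). An ideal world satisfying every premise can still have ~halt_line true, so F(~halt_line) is not derivable.

No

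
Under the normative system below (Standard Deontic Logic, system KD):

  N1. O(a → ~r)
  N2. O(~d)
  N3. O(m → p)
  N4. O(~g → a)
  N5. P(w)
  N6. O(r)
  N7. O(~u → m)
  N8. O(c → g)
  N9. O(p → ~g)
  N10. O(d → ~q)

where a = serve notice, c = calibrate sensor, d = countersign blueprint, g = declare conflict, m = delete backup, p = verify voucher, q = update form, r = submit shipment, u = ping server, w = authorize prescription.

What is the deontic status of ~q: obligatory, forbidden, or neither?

Neither

Premise 10 is O(d → ~q), but O(d) is not derivable from the premises, so it does not yield O(~q).
No premise or chain of K-axiom applications forces O(~q), and none forces O(q). So ~q is neither obligatory nor forbidden under these norms.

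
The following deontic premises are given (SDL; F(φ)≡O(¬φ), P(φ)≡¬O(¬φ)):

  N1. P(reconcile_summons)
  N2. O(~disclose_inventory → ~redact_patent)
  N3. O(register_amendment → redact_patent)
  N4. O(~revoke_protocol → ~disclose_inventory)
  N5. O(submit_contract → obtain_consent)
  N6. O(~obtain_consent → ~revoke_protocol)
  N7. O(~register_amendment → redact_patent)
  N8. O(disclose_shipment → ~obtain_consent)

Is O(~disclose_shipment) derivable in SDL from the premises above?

Yes

Premises 3 and 7 are O(register_amendment → redact_patent) and O(~register_amendment → redact_patent); every ideal world satisfies register_amendment or ~register_amendment, so in either case redact_patent holds — hence O(redact_patent).
Premise 2, O(~disclose_inventory → ~redact_patent), contraposes to O(redact_patent → disclose_inventory); with O(redact_patent) we get O(disclose_inventory).
Premise 4, O(~revoke_protocol → ~disclose_inventory), contraposes to O(disclose_inventory → revoke_protocol); with O(disclose_inventory) we get O(revoke_protocol).
Premise 6, O(~obtain_consent → ~revoke_protocol), contraposes to O(revoke_protocol → obtain_consent); with O(revoke_protocol) we get O(obtain_consent).
The contrapositive of premise 8 (O(disclose_shipment → ~obtain_consent)) is O(obtain_consent → ~disclose_shipment), and O(obtain_consent) is already established, so O(~disclose_shipment).
Premises 1, 5 do not contribute to this derivation.
So O(~disclose_shipment) follows.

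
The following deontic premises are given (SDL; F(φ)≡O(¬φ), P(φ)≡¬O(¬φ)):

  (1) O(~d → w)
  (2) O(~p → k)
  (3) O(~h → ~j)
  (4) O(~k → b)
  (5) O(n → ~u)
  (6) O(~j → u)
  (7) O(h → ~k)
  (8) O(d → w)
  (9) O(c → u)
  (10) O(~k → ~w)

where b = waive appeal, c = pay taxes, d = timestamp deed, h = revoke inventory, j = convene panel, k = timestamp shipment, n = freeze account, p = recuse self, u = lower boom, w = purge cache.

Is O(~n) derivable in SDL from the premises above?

Yes

Premises 1 and 8 cover both cases: O(~d → w) and O(d → w). Since ~d ∨ d is a tautology, O(w) follows.
Premise 10, O(~k → ~w), contraposes to O(w → k); with O(w) we get O(k).
Premise 7 is O(h → ~k); contrapositively O(k → ~h). Since O(k) holds, K gives O(~h).
From O(~h) and premise 3, O(~h → ~j), we obtain O(~j).
With premise 6, O(~j → u), the K-axiom yields O(u).
Premise 5, O(n → ~u), contraposes to O(u → ~n); with O(u) we get O(~n).
Premises 2, 4, 9 do not contribute to this derivation.
So O(~n) follows.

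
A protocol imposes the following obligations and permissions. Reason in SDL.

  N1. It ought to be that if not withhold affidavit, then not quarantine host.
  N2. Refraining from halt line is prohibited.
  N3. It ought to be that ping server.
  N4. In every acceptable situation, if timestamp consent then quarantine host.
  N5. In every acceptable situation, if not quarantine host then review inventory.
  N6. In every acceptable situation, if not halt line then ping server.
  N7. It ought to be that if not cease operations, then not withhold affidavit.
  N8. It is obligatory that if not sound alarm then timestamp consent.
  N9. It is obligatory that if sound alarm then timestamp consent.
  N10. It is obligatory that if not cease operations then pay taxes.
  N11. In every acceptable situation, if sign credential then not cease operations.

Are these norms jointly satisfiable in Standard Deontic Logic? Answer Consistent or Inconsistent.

Consistent

Premise 6 is O(¬halt_line → ping_server); even if O(ping_server) held, inferring O(¬halt_line) would be affirming the consequent — invalid.
So O(¬halt_line) is not derivable, and the apparent clash with O(halt_line) does not arise.
A world satisfying every obligation exists (e.g. cease_operations=true, halt_line=true, pay_taxes=false, ping_server=true, quarantine_host=true, review_inventory=false, sign_credential=false, sound_alarm=false, timestamp_consent=true, withhold_affidavit=true); no atom is both obligatory and forbidden, so the set is consistent.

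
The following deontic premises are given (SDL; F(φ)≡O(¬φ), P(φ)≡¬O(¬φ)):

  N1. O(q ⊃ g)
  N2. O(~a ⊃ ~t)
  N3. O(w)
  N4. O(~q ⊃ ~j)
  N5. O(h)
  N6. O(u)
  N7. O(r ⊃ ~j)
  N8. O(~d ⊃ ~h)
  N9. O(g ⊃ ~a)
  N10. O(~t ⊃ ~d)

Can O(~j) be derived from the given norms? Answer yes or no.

Premise 5 gives O(h).
Premise 8, O(~d ⊃ ~h), contraposes to O(h ⊃ d); with O(h) we get O(d).
Premise 10 is O(~t ⊃ ~d); contrapositively O(d ⊃ t). Since O(d) holds, K gives O(t).
Premise 2 is O(~a ⊃ ~t); contrapositively O(t ⊃ a). Since O(t) holds, K gives O(a).
Premise 9, O(g ⊃ ~a), contraposes to O(a ⊃ ~g); with O(a) we get O(~g).
Premise 1, O(q ⊃ g), contraposes to O(~g ⊃ ~q); with O(~g) we get O(~q).
With premise 4, O(~q ⊃ ~j), the K-axiom yields O(~j).
Premises 3, 6, 7 do not contribute to this derivation.
So O(~j) follows.

Yes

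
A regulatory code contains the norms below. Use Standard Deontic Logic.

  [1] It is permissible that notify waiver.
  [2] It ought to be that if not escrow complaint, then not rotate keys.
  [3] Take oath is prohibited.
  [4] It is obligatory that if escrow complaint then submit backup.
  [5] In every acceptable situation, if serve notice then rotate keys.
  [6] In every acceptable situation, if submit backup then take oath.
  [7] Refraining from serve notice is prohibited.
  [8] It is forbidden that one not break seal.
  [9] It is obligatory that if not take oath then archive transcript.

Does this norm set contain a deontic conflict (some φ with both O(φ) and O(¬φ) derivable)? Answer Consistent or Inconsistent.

Inconsistent

F(¬serve_notice) at premise 7 means O(serve_notice).
With premise 5, O(serve_notice → rotate_keys), the K-axiom yields O(rotate_keys).
The contrapositive of premise 2 (O(¬escrow_complaint → ¬rotate_keys)) is O(rotate_keys → escrow_complaint), and O(rotate_keys) is already established, so O(escrow_complaint).
Premise 4 is O(escrow_complaint → submit_backup); since O(escrow_complaint), deontic closure gives O(submit_backup).
From O(submit_backup) and premise 6, O(submit_backup → take_oath), we obtain O(take_oath).
But premise 3, F(take_oath), means O(¬take_oath).
We now have both O(take_oath) and O(¬take_oath) — take_oath is simultaneously obligatory and forbidden, violating the D-axiom.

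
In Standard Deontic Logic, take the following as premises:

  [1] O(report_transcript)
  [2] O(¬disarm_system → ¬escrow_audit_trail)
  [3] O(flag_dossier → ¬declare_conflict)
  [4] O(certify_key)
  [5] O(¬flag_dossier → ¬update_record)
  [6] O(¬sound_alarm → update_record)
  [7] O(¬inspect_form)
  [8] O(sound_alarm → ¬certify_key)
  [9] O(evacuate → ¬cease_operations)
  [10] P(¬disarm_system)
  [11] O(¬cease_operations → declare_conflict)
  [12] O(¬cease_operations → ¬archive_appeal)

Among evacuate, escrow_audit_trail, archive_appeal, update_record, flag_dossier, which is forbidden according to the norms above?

From premise 4 we have O(certify_key).
Premise 8 is O(sound_alarm → ¬certify_key); contrapositively O(certify_key → ¬sound_alarm). Since O(certify_key) holds, K gives O(¬sound_alarm).
Premise 6 is O(¬sound_alarm → update_record); since O(¬sound_alarm), deontic closure gives O(update_record).
The contrapositive of premise 5 (O(¬flag_dossier → ¬update_record)) is O(update_record → flag_dossier), and O(update_record) is already established, so O(flag_dossier).
Applying K to premise 3 (O(flag_dossier → ¬declare_conflict)) and O(flag_dossier) yields O(¬declare_conflict).
The contrapositive of premise 11 (O(¬cease_operations → declare_conflict)) is O(¬declare_conflict → cease_operations), and O(¬declare_conflict) is already established, so O(cease_operations).
The contrapositive of premise 9 (O(evacuate → ¬cease_operations)) is O(cease_operations → ¬evacuate), and O(cease_operations) is already established, so O(¬evacuate).
So O(¬evacuate) holds, i.e. evacuate is forbidden. None of the other listed options is forbidden under the premises.

evacuate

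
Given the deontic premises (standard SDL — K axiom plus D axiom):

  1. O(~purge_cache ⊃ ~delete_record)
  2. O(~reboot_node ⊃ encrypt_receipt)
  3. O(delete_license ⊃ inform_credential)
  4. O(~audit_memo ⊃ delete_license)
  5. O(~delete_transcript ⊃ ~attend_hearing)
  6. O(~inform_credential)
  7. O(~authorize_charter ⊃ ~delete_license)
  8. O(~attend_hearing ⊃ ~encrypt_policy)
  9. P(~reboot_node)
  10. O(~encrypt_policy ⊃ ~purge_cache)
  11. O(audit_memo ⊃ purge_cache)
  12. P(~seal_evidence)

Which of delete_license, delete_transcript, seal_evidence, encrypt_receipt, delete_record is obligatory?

delete_transcript

From premise 6 we have O(~inform_credential).
The contrapositive of premise 3 (O(delete_license ⊃ inform_credential)) is O(~inform_credential ⊃ ~delete_license), and O(~inform_credential) is already established, so O(~delete_license).
Premise 4, O(~audit_memo ⊃ delete_license), contraposes to O(~delete_license ⊃ audit_memo); with O(~delete_license) we get O(audit_memo).
With premise 11, O(audit_memo ⊃ purge_cache), the K-axiom yields O(purge_cache).
Premise 10 is O(~encrypt_policy ⊃ ~purge_cache); contrapositively O(purge_cache ⊃ encrypt_policy). Since O(purge_cache) holds, K gives O(encrypt_policy).
Premise 8, O(~attend_hearing ⊃ ~encrypt_policy), contraposes to O(encrypt_policy ⊃ attend_hearing); with O(encrypt_policy) we get O(attend_hearing).
Premise 5, O(~delete_transcript ⊃ ~attend_hearing), contraposes to O(attend_hearing ⊃ delete_transcript); with O(attend_hearing) we get O(delete_transcript).
So O(delete_transcript) holds — delete_transcript is obligatory. None of the other listed options is made obligatory by any chain of premises.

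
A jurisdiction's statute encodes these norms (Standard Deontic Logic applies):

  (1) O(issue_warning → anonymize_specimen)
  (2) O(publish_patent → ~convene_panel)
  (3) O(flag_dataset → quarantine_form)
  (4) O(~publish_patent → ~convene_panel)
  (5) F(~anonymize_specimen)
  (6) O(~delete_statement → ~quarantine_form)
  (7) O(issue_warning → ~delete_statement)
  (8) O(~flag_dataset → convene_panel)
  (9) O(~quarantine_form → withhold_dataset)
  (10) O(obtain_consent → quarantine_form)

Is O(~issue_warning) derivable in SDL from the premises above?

Yes

Premises 4 and 2 are O(~publish_patent → ~convene_panel) and O(publish_patent → ~convene_panel); every ideal world satisfies ~publish_patent or publish_patent, so in either case ~convene_panel holds — hence O(~convene_panel).
The contrapositive of premise 8 (O(~flag_dataset → convene_panel)) is O(~convene_panel → flag_dataset), and O(~convene_panel) is already established, so O(flag_dataset).
Premise 3 is O(flag_dataset → quarantine_form); since O(flag_dataset), deontic closure gives O(quarantine_form).
The contrapositive of premise 6 (O(~delete_statement → ~quarantine_form)) is O(quarantine_form → delete_statement), and O(quarantine_form) is already established, so O(delete_statement).
Premise 7 is O(issue_warning → ~delete_statement); contrapositively O(delete_statement → ~issue_warning). Since O(delete_statement) holds, K gives O(~issue_warning).
Premises 1, 5, 9, 10 do not contribute to this derivation.
So O(~issue_warning) follows.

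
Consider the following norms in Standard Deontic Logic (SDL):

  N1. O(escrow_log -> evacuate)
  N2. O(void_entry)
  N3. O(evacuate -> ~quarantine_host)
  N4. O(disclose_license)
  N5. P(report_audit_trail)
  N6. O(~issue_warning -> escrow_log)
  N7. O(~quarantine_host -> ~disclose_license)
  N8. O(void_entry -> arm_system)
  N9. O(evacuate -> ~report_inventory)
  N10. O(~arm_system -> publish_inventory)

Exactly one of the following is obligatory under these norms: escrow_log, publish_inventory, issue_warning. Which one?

From premise 4 we have O(disclose_license).
Premise 7 is O(~quarantine_host -> ~disclose_license); contrapositively O(disclose_license -> quarantine_host). Since O(disclose_license) holds, K gives O(quarantine_host).
Premise 3 is O(evacuate -> ~quarantine_host); contrapositively O(quarantine_host -> ~evacuate). Since O(quarantine_host) holds, K gives O(~evacuate).
Premise 1 is O(escrow_log -> evacuate); contrapositively O(~evacuate -> ~escrow_log). Since O(~evacuate) holds, K gives O(~escrow_log).
Premise 6, O(~issue_warning -> escrow_log), contraposes to O(~escrow_log -> issue_warning); with O(~escrow_log) we get O(issue_warning).
So O(issue_warning) holds — issue_warning is obligatory. None of the other listed options is made obligatory by any chain of premises.

issue_warning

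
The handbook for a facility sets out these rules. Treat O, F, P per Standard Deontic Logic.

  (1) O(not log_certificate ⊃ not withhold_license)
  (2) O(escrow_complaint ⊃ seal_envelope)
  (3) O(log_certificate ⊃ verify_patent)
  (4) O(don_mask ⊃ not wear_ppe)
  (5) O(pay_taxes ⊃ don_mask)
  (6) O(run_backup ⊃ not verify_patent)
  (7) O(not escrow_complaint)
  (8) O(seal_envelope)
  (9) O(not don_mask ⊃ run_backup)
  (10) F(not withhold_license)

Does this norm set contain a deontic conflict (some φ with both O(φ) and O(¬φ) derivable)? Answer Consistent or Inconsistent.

Consistent

Premise 2 is O(escrow_complaint ⊃ seal_envelope); even if O(seal_envelope) held, inferring O(escrow_complaint) would be affirming the consequent — invalid.
So O(escrow_complaint) is not derivable, and the apparent clash with O(not escrow_complaint) does not arise.
A world satisfying every obligation exists (e.g. don_mask=true, escrow_complaint=false, log_certificate=true, pay_taxes=false, run_backup=false, seal_envelope=true, verify_patent=true, wear_ppe=false, withhold_license=true); no atom is both obligatory and forbidden, so the set is consistent.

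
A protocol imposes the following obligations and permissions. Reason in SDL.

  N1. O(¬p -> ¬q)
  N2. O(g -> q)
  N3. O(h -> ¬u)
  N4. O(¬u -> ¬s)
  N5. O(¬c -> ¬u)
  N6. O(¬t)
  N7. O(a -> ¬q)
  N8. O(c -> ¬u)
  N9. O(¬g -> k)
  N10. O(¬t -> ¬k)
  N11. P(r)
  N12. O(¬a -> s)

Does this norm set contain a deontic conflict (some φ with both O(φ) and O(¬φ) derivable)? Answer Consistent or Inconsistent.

Inconsistent

Premises 8 and 5 cover both cases: O(c -> ¬u) and O(¬c -> ¬u). Since c ∨ ¬c is a tautology, O(¬u) follows.
From O(¬u) and premise 4, O(¬u -> ¬s), we obtain O(¬s).
The contrapositive of premise 12 (O(¬a -> s)) is O(¬s -> a), and O(¬s) is already established, so O(a).
Applying K to premise 7 (O(a -> ¬q)) and O(a) yields O(¬q).
Premise 2, O(g -> q), contraposes to O(¬q -> ¬g); with O(¬q) we get O(¬g).
Premise 9 is O(¬g -> k); since O(¬g), deontic closure gives O(k).
Premise 10 is O(¬t -> ¬k); contrapositively O(k -> t). Since O(k) holds, K gives O(t).
However, premise 6 gives O(¬t).
We now have both O(t) and O(¬t) — t is simultaneously obligatory and forbidden, violating the D-axiom.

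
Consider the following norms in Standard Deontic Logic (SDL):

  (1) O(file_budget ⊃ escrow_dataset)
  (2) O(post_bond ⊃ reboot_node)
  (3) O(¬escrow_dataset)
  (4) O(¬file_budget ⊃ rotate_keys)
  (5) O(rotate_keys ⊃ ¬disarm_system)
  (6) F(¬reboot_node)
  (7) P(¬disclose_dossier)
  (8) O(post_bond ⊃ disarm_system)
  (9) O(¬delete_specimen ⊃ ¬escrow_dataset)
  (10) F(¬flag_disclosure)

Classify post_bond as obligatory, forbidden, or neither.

Forbidden

From premise 3 we have O(¬escrow_dataset).
Premise 1, O(file_budget ⊃ escrow_dataset), contraposes to O(¬escrow_dataset ⊃ ¬file_budget); with O(¬escrow_dataset) we get O(¬file_budget).
Premise 4 is O(¬file_budget ⊃ rotate_keys); since O(¬file_budget), deontic closure gives O(rotate_keys).
From O(rotate_keys) and premise 5, O(rotate_keys ⊃ ¬disarm_system), we obtain O(¬disarm_system).
Premise 8 is O(post_bond ⊃ disarm_system); contrapositively O(¬disarm_system ⊃ ¬post_bond). Since O(¬disarm_system) holds, K gives O(¬post_bond).
Premises 2, 6, 7, 9, 10 do not contribute to this derivation.
Thus O(¬post_bond), which is F(post_bond): post_bond is forbidden.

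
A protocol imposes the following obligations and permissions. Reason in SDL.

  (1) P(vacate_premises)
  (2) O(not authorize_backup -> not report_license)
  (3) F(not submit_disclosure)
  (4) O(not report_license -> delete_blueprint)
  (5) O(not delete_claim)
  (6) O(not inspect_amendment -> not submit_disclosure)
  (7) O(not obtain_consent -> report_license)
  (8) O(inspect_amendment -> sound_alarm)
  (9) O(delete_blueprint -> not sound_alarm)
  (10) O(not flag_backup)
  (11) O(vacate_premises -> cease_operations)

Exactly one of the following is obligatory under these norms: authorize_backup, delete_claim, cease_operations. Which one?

authorize_backup

Premise 3, F(not submit_disclosure), is equivalent to O(submit_disclosure).
Premise 6 is O(not inspect_amendment -> not submit_disclosure); contrapositively O(submit_disclosure -> inspect_amendment). Since O(submit_disclosure) holds, K gives O(inspect_amendment).
Premise 8 is O(inspect_amendment -> sound_alarm); since O(inspect_amendment), deontic closure gives O(sound_alarm).
Premise 9, O(delete_blueprint -> not sound_alarm), contraposes to O(sound_alarm -> not delete_blueprint); with O(sound_alarm) we get O(not delete_blueprint).
Premise 4 is O(not report_license -> delete_blueprint); contrapositively O(not delete_blueprint -> report_license). Since O(not delete_blueprint) holds, K gives O(report_license).
Premise 2 is O(not authorize_backup -> not report_license); contrapositively O(report_license -> authorize_backup). Since O(report_license) holds, K gives O(authorize_backup).
So O(authorize_backup) holds — authorize_backup is obligatory. None of the other listed options is made obligatory by any chain of premises.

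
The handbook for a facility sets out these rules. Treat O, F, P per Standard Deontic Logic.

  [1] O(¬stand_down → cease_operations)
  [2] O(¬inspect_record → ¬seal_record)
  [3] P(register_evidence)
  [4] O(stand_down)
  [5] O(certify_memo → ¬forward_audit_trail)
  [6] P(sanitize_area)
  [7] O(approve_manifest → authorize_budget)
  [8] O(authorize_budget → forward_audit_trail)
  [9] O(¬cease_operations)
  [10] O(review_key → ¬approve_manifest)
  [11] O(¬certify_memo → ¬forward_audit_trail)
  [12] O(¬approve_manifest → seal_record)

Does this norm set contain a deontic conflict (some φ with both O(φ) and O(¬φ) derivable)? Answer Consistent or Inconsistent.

Consistent

Premise 1 is O(¬stand_down → cease_operations), but O(¬stand_down) is not derivable from the premises, so it does not yield O(cease_operations).
So O(cease_operations) is not derivable, and the apparent clash with O(¬cease_operations) does not arise.
A world satisfying every obligation exists (e.g. approve_manifest=false, authorize_budget=false, cease_operations=false, certify_memo=false, forward_audit_trail=false, inspect_record=true, register_evidence=false, review_key=false, sanitize_area=false, seal_record=true, stand_down=true); no atom is both obligatory and forbidden, so the set is consistent.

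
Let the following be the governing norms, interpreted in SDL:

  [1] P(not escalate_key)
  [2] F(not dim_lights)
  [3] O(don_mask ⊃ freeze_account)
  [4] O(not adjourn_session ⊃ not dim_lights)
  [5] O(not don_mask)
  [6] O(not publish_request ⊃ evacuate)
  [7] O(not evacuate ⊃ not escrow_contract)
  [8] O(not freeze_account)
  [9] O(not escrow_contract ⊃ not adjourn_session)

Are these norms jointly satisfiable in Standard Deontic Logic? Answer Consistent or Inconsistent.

Premise 3 is O(don_mask ⊃ freeze_account), but O(don_mask) is not derivable from the premises, so it does not yield O(freeze_account).
So O(freeze_account) is not derivable, and the apparent clash with O(not freeze_account) does not arise.
A world satisfying every obligation exists (e.g. adjourn_session=true, dim_lights=true, don_mask=false, escalate_key=false, escrow_contract=true, evacuate=true, freeze_account=false, publish_request=false); no atom is both obligatory and forbidden, so the set is consistent.

Consistent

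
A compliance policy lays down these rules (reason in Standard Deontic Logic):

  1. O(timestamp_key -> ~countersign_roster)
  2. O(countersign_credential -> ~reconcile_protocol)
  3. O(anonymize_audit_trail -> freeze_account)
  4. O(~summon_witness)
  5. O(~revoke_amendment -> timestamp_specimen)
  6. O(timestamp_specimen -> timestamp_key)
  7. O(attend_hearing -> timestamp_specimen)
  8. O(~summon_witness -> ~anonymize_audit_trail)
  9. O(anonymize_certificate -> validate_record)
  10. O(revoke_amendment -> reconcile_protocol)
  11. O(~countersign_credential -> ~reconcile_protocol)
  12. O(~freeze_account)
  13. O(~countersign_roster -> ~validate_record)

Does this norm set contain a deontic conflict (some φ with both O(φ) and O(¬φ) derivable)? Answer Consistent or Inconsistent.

Premise 3 is O(anonymize_audit_trail -> freeze_account), but O(anonymize_audit_trail) is not derivable from the premises, so it does not yield O(freeze_account).
So O(freeze_account) is not derivable, and the apparent clash with O(~freeze_account) does not arise.
A world satisfying every obligation exists (e.g. anonymize_audit_trail=false, anonymize_certificate=false, attend_hearing=false, countersign_credential=false, countersign_roster=false, freeze_account=false, reconcile_protocol=false, revoke_amendment=false, summon_witness=false, timestamp_key=true, timestamp_specimen=true, validate_record=false); no atom is both obligatory and forbidden, so the set is consistent.

Consistent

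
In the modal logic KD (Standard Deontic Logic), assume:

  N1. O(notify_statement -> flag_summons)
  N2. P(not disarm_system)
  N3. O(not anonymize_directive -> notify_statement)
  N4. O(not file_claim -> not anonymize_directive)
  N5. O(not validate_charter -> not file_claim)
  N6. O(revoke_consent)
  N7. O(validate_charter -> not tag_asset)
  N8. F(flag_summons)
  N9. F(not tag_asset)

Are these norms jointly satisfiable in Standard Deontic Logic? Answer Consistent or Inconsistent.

Inconsistent

Premise 9, F(not tag_asset), is equivalent to O(tag_asset).
Premise 7 is O(validate_charter -> not tag_asset); contrapositively O(tag_asset -> not validate_charter). Since O(tag_asset) holds, K gives O(not validate_charter).
From O(not validate_charter) and premise 5, O(not validate_charter -> not file_claim), we obtain O(not file_claim).
From O(not file_claim) and premise 4, O(not file_claim -> not anonymize_directive), we obtain O(not anonymize_directive).
Premise 3 is O(not anonymize_directive -> notify_statement); since O(not anonymize_directive), deontic closure gives O(notify_statement).
Premise 1 is O(notify_statement -> flag_summons); since O(notify_statement), deontic closure gives O(flag_summons).
But premise 8, F(flag_summons), means O(not flag_summons).
We now have both O(flag_summons) and O(not flag_summons) — flag_summons is simultaneously obligatory and forbidden, violating the D-axiom.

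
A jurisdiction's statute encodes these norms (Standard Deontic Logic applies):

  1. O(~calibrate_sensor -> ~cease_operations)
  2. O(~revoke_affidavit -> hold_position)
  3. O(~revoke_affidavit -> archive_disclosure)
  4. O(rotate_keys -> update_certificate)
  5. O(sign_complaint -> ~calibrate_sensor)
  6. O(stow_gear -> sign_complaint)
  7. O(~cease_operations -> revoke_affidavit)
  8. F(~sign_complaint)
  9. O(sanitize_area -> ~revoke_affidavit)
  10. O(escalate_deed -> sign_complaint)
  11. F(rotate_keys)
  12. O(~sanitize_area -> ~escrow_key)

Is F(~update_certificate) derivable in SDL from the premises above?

No

Premise 4 is O(rotate_keys -> update_certificate), but O(rotate_keys) is not derivable from the premises, so it does not yield O(update_certificate).
No other premise forces O(update_certificate). An ideal world satisfying every premise can still have ~update_certificate true, so F(~update_certificate) is not derivable.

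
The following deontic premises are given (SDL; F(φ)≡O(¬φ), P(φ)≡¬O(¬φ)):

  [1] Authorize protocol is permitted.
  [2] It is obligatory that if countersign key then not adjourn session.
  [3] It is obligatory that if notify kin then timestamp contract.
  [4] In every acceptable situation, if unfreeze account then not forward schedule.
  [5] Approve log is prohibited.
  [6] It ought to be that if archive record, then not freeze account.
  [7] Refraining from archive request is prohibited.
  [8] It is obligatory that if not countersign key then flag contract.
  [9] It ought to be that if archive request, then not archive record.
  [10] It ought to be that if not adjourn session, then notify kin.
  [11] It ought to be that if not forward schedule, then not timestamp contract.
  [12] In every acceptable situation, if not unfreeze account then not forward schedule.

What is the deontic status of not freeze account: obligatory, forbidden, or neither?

Premise 6 is O(archive_record → ¬freeze_account), but O(archive_record) is not derivable from the premises, so it does not yield O(¬freeze_account).
No premise or chain of K-axiom applications forces O(¬freeze_account), and none forces O(freeze_account). So ¬freeze_account is neither obligatory nor forbidden under these norms.

Neither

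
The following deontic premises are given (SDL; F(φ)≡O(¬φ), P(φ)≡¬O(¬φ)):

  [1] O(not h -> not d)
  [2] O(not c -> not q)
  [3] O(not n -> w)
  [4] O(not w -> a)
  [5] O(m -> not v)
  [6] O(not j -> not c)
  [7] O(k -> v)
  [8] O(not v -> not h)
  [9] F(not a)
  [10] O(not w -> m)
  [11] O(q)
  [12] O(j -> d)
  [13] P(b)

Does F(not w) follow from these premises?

Premise 11 states O(q) outright.
Premise 2, O(not c -> not q), contraposes to O(q -> c); with O(q) we get O(c).
Premise 6, O(not j -> not c), contraposes to O(c -> j); with O(c) we get O(j).
Premise 12 is O(j -> d); since O(j), deontic closure gives O(d).
The contrapositive of premise 1 (O(not h -> not d)) is O(d -> h), and O(d) is already established, so O(h).
Premise 8, O(not v -> not h), contraposes to O(h -> v); with O(h) we get O(v).
The contrapositive of premise 5 (O(m -> not v)) is O(v -> not m), and O(v) is already established, so O(not m).
Premise 10 is O(not w -> m); contrapositively O(not m -> w). Since O(not m) holds, K gives O(w).
Premises 3, 4, 7, 9, 13 do not contribute to this derivation.
So O(w) holds, i.e. F(not w). The claim follows.

Yes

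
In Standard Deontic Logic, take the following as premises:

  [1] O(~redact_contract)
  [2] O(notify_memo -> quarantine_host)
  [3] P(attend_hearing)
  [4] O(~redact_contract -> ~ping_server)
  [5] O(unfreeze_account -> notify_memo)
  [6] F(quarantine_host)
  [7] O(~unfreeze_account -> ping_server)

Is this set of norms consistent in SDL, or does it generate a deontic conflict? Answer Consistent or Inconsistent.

Inconsistent

Premise 6, F(quarantine_host), is equivalent to O(~quarantine_host).
Premise 2 is O(notify_memo -> quarantine_host); contrapositively O(~quarantine_host -> ~notify_memo). Since O(~quarantine_host) holds, K gives O(~notify_memo).
Premise 5, O(unfreeze_account -> notify_memo), contraposes to O(~notify_memo -> ~unfreeze_account); with O(~notify_memo) we get O(~unfreeze_account).
With premise 7, O(~unfreeze_account -> ping_server), the K-axiom yields O(ping_server).
The contrapositive of premise 4 (O(~redact_contract -> ~ping_server)) is O(ping_server -> redact_contract), and O(ping_server) is already established, so O(redact_contract).
Yet premise 1 states O(~redact_contract).
We now have both O(redact_contract) and O(~redact_contract) — redact_contract is simultaneously obligatory and forbidden, violating the D-axiom.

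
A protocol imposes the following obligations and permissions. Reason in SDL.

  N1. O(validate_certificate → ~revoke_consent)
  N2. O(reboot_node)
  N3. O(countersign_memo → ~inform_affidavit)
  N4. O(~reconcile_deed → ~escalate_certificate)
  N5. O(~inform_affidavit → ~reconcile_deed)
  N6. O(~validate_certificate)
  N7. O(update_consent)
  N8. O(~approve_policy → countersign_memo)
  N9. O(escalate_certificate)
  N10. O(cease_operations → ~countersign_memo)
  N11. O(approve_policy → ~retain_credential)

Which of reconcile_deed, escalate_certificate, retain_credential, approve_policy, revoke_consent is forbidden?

retain_credential

Premise 9 gives O(escalate_certificate).
Premise 4, O(~reconcile_deed → ~escalate_certificate), contraposes to O(escalate_certificate → reconcile_deed); with O(escalate_certificate) we get O(reconcile_deed).
The contrapositive of premise 5 (O(~inform_affidavit → ~reconcile_deed)) is O(reconcile_deed → inform_affidavit), and O(reconcile_deed) is already established, so O(inform_affidavit).
The contrapositive of premise 3 (O(countersign_memo → ~inform_affidavit)) is O(inform_affidavit → ~countersign_memo), and O(inform_affidavit) is already established, so O(~countersign_memo).
Premise 8, O(~approve_policy → countersign_memo), contraposes to O(~countersign_memo → approve_policy); with O(~countersign_memo) we get O(approve_policy).
With premise 11, O(approve_policy → ~retain_credential), the K-axiom yields O(~retain_credential).
So O(~retain_credential) holds, i.e. retain_credential is forbidden. None of the other listed options is forbidden under the premises.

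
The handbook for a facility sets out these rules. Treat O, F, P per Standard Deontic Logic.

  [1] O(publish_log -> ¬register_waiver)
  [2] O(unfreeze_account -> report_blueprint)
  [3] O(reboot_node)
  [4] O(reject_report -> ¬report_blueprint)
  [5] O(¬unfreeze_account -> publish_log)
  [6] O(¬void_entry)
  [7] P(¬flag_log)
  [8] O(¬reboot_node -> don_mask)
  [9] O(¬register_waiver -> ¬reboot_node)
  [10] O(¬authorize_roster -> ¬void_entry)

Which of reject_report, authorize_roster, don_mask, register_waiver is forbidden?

reject_report

Premise 3 gives O(reboot_node).
Premise 9 is O(¬register_waiver -> ¬reboot_node); contrapositively O(reboot_node -> register_waiver). Since O(reboot_node) holds, K gives O(register_waiver).
Premise 1 is O(publish_log -> ¬register_waiver); contrapositively O(register_waiver -> ¬publish_log). Since O(register_waiver) holds, K gives O(¬publish_log).
The contrapositive of premise 5 (O(¬unfreeze_account -> publish_log)) is O(¬publish_log -> unfreeze_account), and O(¬publish_log) is already established, so O(unfreeze_account).
From O(unfreeze_account) and premise 2, O(unfreeze_account -> report_blueprint), we obtain O(report_blueprint).
Premise 4, O(reject_report -> ¬report_blueprint), contraposes to O(report_blueprint -> ¬reject_report); with O(report_blueprint) we get O(¬reject_report).
So O(¬reject_report) holds, i.e. reject_report is forbidden. None of the other listed options is forbidden under the premises.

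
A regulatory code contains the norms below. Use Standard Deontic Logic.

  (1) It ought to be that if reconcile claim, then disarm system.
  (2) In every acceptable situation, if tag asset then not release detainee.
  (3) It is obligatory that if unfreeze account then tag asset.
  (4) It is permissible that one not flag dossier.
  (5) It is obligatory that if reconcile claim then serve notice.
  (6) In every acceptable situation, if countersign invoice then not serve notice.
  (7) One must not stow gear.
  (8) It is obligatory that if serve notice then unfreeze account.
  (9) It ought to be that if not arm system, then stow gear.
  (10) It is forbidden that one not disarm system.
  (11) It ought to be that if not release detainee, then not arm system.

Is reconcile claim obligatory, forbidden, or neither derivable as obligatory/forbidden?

Forbidden

Premise 7 is F(stow_gear), i.e. O(¬stow_gear).
Premise 9 is O(¬arm_system → stow_gear); contrapositively O(¬stow_gear → arm_system). Since O(¬stow_gear) holds, K gives O(arm_system).
Premise 11 is O(¬release_detainee → ¬arm_system); contrapositively O(arm_system → release_detainee). Since O(arm_system) holds, K gives O(release_detainee).
Premise 2 is O(tag_asset → ¬release_detainee); contrapositively O(release_detainee → ¬tag_asset). Since O(release_detainee) holds, K gives O(¬tag_asset).
The contrapositive of premise 3 (O(unfreeze_account → tag_asset)) is O(¬tag_asset → ¬unfreeze_account), and O(¬tag_asset) is already established, so O(¬unfreeze_account).
The contrapositive of premise 8 (O(serve_notice → unfreeze_account)) is O(¬unfreeze_account → ¬serve_notice), and O(¬unfreeze_account) is already established, so O(¬serve_notice).
The contrapositive of premise 5 (O(reconcile_claim → serve_notice)) is O(¬serve_notice → ¬reconcile_claim), and O(¬serve_notice) is already established, so O(¬reconcile_claim).
Premises 1, 4, 6, 10 do not contribute to this derivation.
Thus O(¬reconcile_claim), which is F(reconcile_claim): reconcile_claim is forbidden.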